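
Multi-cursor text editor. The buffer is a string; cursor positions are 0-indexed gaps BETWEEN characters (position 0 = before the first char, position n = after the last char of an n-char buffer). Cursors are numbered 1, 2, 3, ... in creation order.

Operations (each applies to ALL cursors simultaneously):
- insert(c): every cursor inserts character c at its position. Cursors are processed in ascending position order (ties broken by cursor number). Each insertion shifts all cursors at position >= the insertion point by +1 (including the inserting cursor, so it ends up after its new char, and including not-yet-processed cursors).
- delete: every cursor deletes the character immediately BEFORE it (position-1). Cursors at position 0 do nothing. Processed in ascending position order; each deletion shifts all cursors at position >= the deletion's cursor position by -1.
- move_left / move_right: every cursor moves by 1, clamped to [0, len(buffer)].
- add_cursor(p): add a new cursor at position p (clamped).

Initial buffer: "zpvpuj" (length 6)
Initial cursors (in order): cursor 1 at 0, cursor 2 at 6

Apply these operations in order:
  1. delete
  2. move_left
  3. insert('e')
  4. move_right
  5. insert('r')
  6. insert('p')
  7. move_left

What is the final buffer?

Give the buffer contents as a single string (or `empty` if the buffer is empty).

After op 1 (delete): buffer="zpvpu" (len 5), cursors c1@0 c2@5, authorship .....
After op 2 (move_left): buffer="zpvpu" (len 5), cursors c1@0 c2@4, authorship .....
After op 3 (insert('e')): buffer="ezpvpeu" (len 7), cursors c1@1 c2@6, authorship 1....2.
After op 4 (move_right): buffer="ezpvpeu" (len 7), cursors c1@2 c2@7, authorship 1....2.
After op 5 (insert('r')): buffer="ezrpvpeur" (len 9), cursors c1@3 c2@9, authorship 1.1...2.2
After op 6 (insert('p')): buffer="ezrppvpeurp" (len 11), cursors c1@4 c2@11, authorship 1.11...2.22
After op 7 (move_left): buffer="ezrppvpeurp" (len 11), cursors c1@3 c2@10, authorship 1.11...2.22

Answer: ezrppvpeurp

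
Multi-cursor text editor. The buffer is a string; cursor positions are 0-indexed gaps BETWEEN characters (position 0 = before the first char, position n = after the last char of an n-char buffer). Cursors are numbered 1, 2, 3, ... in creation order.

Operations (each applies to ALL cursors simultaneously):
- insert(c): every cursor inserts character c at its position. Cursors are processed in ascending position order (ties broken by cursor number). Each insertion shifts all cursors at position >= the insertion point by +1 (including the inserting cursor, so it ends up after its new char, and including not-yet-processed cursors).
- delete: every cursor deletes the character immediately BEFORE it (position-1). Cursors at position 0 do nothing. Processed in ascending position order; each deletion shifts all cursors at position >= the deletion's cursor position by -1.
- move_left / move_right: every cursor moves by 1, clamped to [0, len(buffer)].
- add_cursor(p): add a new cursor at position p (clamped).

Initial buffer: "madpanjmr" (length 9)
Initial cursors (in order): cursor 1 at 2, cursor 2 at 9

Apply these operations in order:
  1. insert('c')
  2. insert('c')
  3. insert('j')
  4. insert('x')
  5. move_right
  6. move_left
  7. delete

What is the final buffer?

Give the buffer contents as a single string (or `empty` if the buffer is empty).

After op 1 (insert('c')): buffer="macdpanjmrc" (len 11), cursors c1@3 c2@11, authorship ..1.......2
After op 2 (insert('c')): buffer="maccdpanjmrcc" (len 13), cursors c1@4 c2@13, authorship ..11.......22
After op 3 (insert('j')): buffer="maccjdpanjmrccj" (len 15), cursors c1@5 c2@15, authorship ..111.......222
After op 4 (insert('x')): buffer="maccjxdpanjmrccjx" (len 17), cursors c1@6 c2@17, authorship ..1111.......2222
After op 5 (move_right): buffer="maccjxdpanjmrccjx" (len 17), cursors c1@7 c2@17, authorship ..1111.......2222
After op 6 (move_left): buffer="maccjxdpanjmrccjx" (len 17), cursors c1@6 c2@16, authorship ..1111.......2222
After op 7 (delete): buffer="maccjdpanjmrccx" (len 15), cursors c1@5 c2@14, authorship ..111.......222

Answer: maccjdpanjmrccx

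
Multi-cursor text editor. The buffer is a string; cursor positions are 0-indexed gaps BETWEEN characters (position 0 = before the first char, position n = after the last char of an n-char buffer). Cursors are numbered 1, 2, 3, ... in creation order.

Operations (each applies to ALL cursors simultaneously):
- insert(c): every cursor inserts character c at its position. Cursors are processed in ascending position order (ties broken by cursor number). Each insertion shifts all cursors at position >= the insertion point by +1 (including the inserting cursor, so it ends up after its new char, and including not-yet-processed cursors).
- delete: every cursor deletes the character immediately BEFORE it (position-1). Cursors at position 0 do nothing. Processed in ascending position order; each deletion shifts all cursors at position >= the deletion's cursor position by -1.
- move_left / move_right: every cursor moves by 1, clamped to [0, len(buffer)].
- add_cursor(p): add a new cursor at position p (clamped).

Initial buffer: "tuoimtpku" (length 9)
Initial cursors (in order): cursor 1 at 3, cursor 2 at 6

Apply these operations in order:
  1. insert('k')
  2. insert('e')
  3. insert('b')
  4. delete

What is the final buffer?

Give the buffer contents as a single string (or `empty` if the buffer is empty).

Answer: tuokeimtkepku

Derivation:
After op 1 (insert('k')): buffer="tuokimtkpku" (len 11), cursors c1@4 c2@8, authorship ...1...2...
After op 2 (insert('e')): buffer="tuokeimtkepku" (len 13), cursors c1@5 c2@10, authorship ...11...22...
After op 3 (insert('b')): buffer="tuokebimtkebpku" (len 15), cursors c1@6 c2@12, authorship ...111...222...
After op 4 (delete): buffer="tuokeimtkepku" (len 13), cursors c1@5 c2@10, authorship ...11...22...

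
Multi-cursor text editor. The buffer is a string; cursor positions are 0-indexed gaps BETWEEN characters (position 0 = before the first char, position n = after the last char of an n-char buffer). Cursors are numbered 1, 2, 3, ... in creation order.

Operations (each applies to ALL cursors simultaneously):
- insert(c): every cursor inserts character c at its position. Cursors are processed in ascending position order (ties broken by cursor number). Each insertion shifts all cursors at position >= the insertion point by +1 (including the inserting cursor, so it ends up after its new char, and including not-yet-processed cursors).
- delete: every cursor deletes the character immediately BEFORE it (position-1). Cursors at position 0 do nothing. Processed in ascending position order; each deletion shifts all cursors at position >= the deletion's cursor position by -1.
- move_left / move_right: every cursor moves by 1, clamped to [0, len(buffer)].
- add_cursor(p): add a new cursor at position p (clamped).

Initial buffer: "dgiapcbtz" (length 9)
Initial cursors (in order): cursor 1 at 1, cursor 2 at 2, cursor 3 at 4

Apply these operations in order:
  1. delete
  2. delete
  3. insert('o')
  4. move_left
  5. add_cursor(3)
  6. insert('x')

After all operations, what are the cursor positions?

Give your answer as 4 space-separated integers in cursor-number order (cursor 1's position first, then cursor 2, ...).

Answer: 5 5 5 7

Derivation:
After op 1 (delete): buffer="ipcbtz" (len 6), cursors c1@0 c2@0 c3@1, authorship ......
After op 2 (delete): buffer="pcbtz" (len 5), cursors c1@0 c2@0 c3@0, authorship .....
After op 3 (insert('o')): buffer="ooopcbtz" (len 8), cursors c1@3 c2@3 c3@3, authorship 123.....
After op 4 (move_left): buffer="ooopcbtz" (len 8), cursors c1@2 c2@2 c3@2, authorship 123.....
After op 5 (add_cursor(3)): buffer="ooopcbtz" (len 8), cursors c1@2 c2@2 c3@2 c4@3, authorship 123.....
After op 6 (insert('x')): buffer="ooxxxoxpcbtz" (len 12), cursors c1@5 c2@5 c3@5 c4@7, authorship 1212334.....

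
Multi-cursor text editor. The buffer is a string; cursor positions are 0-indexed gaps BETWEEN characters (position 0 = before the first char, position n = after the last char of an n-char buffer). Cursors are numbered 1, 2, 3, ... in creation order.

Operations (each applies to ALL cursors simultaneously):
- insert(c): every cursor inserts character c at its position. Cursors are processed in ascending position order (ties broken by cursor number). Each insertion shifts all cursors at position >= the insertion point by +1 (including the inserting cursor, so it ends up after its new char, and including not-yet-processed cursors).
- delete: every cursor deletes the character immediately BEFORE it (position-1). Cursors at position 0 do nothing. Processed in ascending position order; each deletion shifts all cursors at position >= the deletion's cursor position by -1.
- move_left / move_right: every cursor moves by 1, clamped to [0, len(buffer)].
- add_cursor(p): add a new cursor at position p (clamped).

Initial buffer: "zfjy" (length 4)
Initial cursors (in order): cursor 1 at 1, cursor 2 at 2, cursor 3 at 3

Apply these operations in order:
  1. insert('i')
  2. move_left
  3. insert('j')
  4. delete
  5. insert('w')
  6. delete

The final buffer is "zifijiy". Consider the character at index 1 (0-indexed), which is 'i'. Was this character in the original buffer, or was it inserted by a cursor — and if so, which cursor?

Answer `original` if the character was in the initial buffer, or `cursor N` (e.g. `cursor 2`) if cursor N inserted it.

After op 1 (insert('i')): buffer="zifijiy" (len 7), cursors c1@2 c2@4 c3@6, authorship .1.2.3.
After op 2 (move_left): buffer="zifijiy" (len 7), cursors c1@1 c2@3 c3@5, authorship .1.2.3.
After op 3 (insert('j')): buffer="zjifjijjiy" (len 10), cursors c1@2 c2@5 c3@8, authorship .11.22.33.
After op 4 (delete): buffer="zifijiy" (len 7), cursors c1@1 c2@3 c3@5, authorship .1.2.3.
After op 5 (insert('w')): buffer="zwifwijwiy" (len 10), cursors c1@2 c2@5 c3@8, authorship .11.22.33.
After op 6 (delete): buffer="zifijiy" (len 7), cursors c1@1 c2@3 c3@5, authorship .1.2.3.
Authorship (.=original, N=cursor N): . 1 . 2 . 3 .
Index 1: author = 1

Answer: cursor 1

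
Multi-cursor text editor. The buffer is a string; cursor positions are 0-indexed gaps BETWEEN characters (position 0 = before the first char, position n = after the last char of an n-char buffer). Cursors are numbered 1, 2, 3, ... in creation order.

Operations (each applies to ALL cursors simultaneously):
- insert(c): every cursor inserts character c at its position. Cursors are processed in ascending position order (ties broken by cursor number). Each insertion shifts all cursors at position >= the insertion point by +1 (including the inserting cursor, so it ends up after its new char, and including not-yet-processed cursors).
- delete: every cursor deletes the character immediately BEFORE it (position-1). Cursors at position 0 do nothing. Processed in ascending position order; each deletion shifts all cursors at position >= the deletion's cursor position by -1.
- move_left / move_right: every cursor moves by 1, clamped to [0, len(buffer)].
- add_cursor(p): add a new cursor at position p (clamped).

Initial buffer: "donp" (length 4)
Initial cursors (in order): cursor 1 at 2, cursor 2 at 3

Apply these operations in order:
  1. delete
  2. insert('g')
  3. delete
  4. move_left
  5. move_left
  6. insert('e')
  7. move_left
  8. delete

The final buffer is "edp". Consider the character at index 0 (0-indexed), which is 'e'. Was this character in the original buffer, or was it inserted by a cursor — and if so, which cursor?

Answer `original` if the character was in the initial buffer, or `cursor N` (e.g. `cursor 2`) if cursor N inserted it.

Answer: cursor 2

Derivation:
After op 1 (delete): buffer="dp" (len 2), cursors c1@1 c2@1, authorship ..
After op 2 (insert('g')): buffer="dggp" (len 4), cursors c1@3 c2@3, authorship .12.
After op 3 (delete): buffer="dp" (len 2), cursors c1@1 c2@1, authorship ..
After op 4 (move_left): buffer="dp" (len 2), cursors c1@0 c2@0, authorship ..
After op 5 (move_left): buffer="dp" (len 2), cursors c1@0 c2@0, authorship ..
After op 6 (insert('e')): buffer="eedp" (len 4), cursors c1@2 c2@2, authorship 12..
After op 7 (move_left): buffer="eedp" (len 4), cursors c1@1 c2@1, authorship 12..
After op 8 (delete): buffer="edp" (len 3), cursors c1@0 c2@0, authorship 2..
Authorship (.=original, N=cursor N): 2 . .
Index 0: author = 2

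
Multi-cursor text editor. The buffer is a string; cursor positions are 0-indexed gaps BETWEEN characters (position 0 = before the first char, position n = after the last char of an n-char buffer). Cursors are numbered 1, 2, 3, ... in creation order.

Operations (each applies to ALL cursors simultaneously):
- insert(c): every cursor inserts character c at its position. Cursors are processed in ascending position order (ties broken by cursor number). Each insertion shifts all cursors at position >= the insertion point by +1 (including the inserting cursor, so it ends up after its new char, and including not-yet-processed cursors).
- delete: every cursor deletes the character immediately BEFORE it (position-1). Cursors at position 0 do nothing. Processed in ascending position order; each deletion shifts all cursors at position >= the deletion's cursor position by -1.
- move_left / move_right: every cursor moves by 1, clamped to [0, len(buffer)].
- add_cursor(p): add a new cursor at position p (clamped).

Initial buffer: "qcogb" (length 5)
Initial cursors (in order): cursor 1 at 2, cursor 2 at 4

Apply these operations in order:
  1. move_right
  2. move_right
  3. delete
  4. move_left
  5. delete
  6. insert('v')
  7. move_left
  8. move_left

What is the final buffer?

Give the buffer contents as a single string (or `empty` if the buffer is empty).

Answer: vvo

Derivation:
After op 1 (move_right): buffer="qcogb" (len 5), cursors c1@3 c2@5, authorship .....
After op 2 (move_right): buffer="qcogb" (len 5), cursors c1@4 c2@5, authorship .....
After op 3 (delete): buffer="qco" (len 3), cursors c1@3 c2@3, authorship ...
After op 4 (move_left): buffer="qco" (len 3), cursors c1@2 c2@2, authorship ...
After op 5 (delete): buffer="o" (len 1), cursors c1@0 c2@0, authorship .
After op 6 (insert('v')): buffer="vvo" (len 3), cursors c1@2 c2@2, authorship 12.
After op 7 (move_left): buffer="vvo" (len 3), cursors c1@1 c2@1, authorship 12.
After op 8 (move_left): buffer="vvo" (len 3), cursors c1@0 c2@0, authorship 12.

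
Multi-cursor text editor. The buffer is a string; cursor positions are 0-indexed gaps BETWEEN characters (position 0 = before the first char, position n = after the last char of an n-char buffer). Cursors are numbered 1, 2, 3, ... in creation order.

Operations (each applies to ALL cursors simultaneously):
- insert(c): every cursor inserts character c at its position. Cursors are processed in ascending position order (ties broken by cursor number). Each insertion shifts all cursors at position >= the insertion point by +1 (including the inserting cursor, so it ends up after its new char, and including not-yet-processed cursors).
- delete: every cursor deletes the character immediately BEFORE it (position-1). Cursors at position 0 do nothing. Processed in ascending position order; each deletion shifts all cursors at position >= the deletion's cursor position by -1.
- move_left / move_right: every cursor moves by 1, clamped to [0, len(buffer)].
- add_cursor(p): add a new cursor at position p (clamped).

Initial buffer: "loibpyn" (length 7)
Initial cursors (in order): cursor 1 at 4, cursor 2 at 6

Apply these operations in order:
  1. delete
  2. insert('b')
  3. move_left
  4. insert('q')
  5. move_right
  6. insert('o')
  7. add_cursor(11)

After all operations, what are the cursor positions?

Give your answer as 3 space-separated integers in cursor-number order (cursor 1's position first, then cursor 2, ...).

After op 1 (delete): buffer="loipn" (len 5), cursors c1@3 c2@4, authorship .....
After op 2 (insert('b')): buffer="loibpbn" (len 7), cursors c1@4 c2@6, authorship ...1.2.
After op 3 (move_left): buffer="loibpbn" (len 7), cursors c1@3 c2@5, authorship ...1.2.
After op 4 (insert('q')): buffer="loiqbpqbn" (len 9), cursors c1@4 c2@7, authorship ...11.22.
After op 5 (move_right): buffer="loiqbpqbn" (len 9), cursors c1@5 c2@8, authorship ...11.22.
After op 6 (insert('o')): buffer="loiqbopqbon" (len 11), cursors c1@6 c2@10, authorship ...111.222.
After op 7 (add_cursor(11)): buffer="loiqbopqbon" (len 11), cursors c1@6 c2@10 c3@11, authorship ...111.222.

Answer: 6 10 11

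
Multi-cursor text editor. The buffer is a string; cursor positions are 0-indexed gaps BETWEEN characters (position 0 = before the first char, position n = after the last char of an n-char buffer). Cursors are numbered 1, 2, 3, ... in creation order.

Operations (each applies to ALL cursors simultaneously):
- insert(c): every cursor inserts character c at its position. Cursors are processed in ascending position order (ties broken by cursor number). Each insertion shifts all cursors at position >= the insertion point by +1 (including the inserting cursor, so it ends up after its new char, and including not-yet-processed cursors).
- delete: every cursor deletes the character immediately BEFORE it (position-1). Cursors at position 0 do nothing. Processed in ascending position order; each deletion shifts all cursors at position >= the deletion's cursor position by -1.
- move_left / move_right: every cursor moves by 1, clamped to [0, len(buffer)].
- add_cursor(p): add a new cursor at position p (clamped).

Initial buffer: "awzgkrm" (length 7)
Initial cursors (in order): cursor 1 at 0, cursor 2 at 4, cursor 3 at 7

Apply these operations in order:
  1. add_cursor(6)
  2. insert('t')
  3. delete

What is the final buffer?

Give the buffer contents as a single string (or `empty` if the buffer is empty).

After op 1 (add_cursor(6)): buffer="awzgkrm" (len 7), cursors c1@0 c2@4 c4@6 c3@7, authorship .......
After op 2 (insert('t')): buffer="tawzgtkrtmt" (len 11), cursors c1@1 c2@6 c4@9 c3@11, authorship 1....2..4.3
After op 3 (delete): buffer="awzgkrm" (len 7), cursors c1@0 c2@4 c4@6 c3@7, authorship .......

Answer: awzgkrm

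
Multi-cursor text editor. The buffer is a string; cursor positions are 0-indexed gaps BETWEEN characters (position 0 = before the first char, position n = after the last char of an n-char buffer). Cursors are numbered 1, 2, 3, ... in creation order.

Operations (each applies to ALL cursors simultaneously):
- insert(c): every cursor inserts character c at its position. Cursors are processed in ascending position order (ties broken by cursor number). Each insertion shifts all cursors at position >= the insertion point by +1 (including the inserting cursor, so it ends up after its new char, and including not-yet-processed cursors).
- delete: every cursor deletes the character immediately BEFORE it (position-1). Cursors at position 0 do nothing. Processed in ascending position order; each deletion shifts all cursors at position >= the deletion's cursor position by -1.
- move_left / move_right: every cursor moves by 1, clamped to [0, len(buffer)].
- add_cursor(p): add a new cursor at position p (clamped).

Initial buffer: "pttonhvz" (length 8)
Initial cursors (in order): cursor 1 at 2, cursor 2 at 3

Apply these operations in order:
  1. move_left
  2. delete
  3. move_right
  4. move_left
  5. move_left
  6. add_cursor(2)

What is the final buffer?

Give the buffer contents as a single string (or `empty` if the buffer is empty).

After op 1 (move_left): buffer="pttonhvz" (len 8), cursors c1@1 c2@2, authorship ........
After op 2 (delete): buffer="tonhvz" (len 6), cursors c1@0 c2@0, authorship ......
After op 3 (move_right): buffer="tonhvz" (len 6), cursors c1@1 c2@1, authorship ......
After op 4 (move_left): buffer="tonhvz" (len 6), cursors c1@0 c2@0, authorship ......
After op 5 (move_left): buffer="tonhvz" (len 6), cursors c1@0 c2@0, authorship ......
After op 6 (add_cursor(2)): buffer="tonhvz" (len 6), cursors c1@0 c2@0 c3@2, authorship ......

Answer: tonhvz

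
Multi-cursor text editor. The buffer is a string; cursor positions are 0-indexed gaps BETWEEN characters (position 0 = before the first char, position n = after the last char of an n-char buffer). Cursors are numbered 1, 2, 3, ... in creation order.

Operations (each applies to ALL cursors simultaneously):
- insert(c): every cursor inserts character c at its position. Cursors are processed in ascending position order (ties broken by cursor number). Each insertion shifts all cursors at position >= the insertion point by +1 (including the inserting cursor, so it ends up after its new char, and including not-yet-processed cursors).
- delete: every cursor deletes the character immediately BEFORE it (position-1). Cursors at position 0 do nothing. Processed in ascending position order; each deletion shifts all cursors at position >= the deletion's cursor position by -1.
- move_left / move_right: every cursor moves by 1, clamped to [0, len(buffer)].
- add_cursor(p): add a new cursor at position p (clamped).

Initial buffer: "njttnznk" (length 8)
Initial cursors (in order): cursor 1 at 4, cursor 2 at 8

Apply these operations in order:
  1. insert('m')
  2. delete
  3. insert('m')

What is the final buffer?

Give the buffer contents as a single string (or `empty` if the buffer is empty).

Answer: njttmnznkm

Derivation:
After op 1 (insert('m')): buffer="njttmnznkm" (len 10), cursors c1@5 c2@10, authorship ....1....2
After op 2 (delete): buffer="njttnznk" (len 8), cursors c1@4 c2@8, authorship ........
After op 3 (insert('m')): buffer="njttmnznkm" (len 10), cursors c1@5 c2@10, authorship ....1....2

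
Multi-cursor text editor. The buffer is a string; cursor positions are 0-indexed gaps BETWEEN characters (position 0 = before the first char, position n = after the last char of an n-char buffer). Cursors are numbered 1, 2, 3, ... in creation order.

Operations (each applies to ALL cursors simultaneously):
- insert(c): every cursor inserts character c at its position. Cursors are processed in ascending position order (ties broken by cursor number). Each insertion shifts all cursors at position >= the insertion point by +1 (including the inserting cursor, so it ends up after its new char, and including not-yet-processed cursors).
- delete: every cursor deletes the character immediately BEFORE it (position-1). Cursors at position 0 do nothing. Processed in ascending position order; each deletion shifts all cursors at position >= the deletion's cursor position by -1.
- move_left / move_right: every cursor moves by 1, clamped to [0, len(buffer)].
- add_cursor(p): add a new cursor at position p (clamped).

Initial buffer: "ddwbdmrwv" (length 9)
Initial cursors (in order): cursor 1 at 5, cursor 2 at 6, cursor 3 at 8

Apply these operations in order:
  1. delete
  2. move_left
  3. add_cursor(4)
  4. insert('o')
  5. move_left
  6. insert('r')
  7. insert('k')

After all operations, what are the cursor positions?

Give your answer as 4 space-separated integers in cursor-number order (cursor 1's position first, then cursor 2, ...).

Answer: 8 8 15 15

Derivation:
After op 1 (delete): buffer="ddwbrv" (len 6), cursors c1@4 c2@4 c3@5, authorship ......
After op 2 (move_left): buffer="ddwbrv" (len 6), cursors c1@3 c2@3 c3@4, authorship ......
After op 3 (add_cursor(4)): buffer="ddwbrv" (len 6), cursors c1@3 c2@3 c3@4 c4@4, authorship ......
After op 4 (insert('o')): buffer="ddwooboorv" (len 10), cursors c1@5 c2@5 c3@8 c4@8, authorship ...12.34..
After op 5 (move_left): buffer="ddwooboorv" (len 10), cursors c1@4 c2@4 c3@7 c4@7, authorship ...12.34..
After op 6 (insert('r')): buffer="ddworroborrorv" (len 14), cursors c1@6 c2@6 c3@11 c4@11, authorship ...1122.3344..
After op 7 (insert('k')): buffer="ddworrkkoborrkkorv" (len 18), cursors c1@8 c2@8 c3@15 c4@15, authorship ...112122.334344..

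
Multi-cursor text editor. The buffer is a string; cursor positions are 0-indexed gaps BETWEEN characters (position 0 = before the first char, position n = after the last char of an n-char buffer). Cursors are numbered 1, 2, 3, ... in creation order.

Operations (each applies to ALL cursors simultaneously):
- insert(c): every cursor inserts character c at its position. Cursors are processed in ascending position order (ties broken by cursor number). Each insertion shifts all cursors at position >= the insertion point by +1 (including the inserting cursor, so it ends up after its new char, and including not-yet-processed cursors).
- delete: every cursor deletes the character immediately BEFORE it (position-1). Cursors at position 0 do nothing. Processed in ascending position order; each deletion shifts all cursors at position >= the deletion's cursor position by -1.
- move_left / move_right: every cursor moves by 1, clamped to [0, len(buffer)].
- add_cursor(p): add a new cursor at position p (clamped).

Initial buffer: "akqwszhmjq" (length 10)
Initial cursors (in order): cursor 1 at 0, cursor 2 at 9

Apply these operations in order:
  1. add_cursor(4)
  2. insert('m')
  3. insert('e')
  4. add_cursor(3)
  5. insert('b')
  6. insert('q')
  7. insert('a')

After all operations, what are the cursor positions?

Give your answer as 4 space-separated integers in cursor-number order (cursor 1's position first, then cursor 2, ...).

After op 1 (add_cursor(4)): buffer="akqwszhmjq" (len 10), cursors c1@0 c3@4 c2@9, authorship ..........
After op 2 (insert('m')): buffer="makqwmszhmjmq" (len 13), cursors c1@1 c3@6 c2@12, authorship 1....3.....2.
After op 3 (insert('e')): buffer="meakqwmeszhmjmeq" (len 16), cursors c1@2 c3@8 c2@15, authorship 11....33.....22.
After op 4 (add_cursor(3)): buffer="meakqwmeszhmjmeq" (len 16), cursors c1@2 c4@3 c3@8 c2@15, authorship 11....33.....22.
After op 5 (insert('b')): buffer="mebabkqwmebszhmjmebq" (len 20), cursors c1@3 c4@5 c3@11 c2@19, authorship 111.4...333.....222.
After op 6 (insert('q')): buffer="mebqabqkqwmebqszhmjmebqq" (len 24), cursors c1@4 c4@7 c3@14 c2@23, authorship 1111.44...3333.....2222.
After op 7 (insert('a')): buffer="mebqaabqakqwmebqaszhmjmebqaq" (len 28), cursors c1@5 c4@9 c3@17 c2@27, authorship 11111.444...33333.....22222.

Answer: 5 27 17 9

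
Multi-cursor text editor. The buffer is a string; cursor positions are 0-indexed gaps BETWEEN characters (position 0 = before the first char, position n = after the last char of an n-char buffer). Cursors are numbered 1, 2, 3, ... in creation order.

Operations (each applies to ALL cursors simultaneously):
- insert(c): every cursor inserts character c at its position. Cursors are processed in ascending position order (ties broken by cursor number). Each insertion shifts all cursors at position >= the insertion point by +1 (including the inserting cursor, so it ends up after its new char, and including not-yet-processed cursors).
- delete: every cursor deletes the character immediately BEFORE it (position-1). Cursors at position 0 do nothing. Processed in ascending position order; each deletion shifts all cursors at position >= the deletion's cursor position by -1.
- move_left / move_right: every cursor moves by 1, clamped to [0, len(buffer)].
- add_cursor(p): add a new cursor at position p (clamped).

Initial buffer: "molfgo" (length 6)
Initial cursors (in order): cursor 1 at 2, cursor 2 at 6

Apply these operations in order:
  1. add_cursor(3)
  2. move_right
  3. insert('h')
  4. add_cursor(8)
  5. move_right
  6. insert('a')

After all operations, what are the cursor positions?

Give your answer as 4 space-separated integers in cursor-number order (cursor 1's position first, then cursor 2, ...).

After op 1 (add_cursor(3)): buffer="molfgo" (len 6), cursors c1@2 c3@3 c2@6, authorship ......
After op 2 (move_right): buffer="molfgo" (len 6), cursors c1@3 c3@4 c2@6, authorship ......
After op 3 (insert('h')): buffer="molhfhgoh" (len 9), cursors c1@4 c3@6 c2@9, authorship ...1.3..2
After op 4 (add_cursor(8)): buffer="molhfhgoh" (len 9), cursors c1@4 c3@6 c4@8 c2@9, authorship ...1.3..2
After op 5 (move_right): buffer="molhfhgoh" (len 9), cursors c1@5 c3@7 c2@9 c4@9, authorship ...1.3..2
After op 6 (insert('a')): buffer="molhfahgaohaa" (len 13), cursors c1@6 c3@9 c2@13 c4@13, authorship ...1.13.3.224

Answer: 6 13 9 13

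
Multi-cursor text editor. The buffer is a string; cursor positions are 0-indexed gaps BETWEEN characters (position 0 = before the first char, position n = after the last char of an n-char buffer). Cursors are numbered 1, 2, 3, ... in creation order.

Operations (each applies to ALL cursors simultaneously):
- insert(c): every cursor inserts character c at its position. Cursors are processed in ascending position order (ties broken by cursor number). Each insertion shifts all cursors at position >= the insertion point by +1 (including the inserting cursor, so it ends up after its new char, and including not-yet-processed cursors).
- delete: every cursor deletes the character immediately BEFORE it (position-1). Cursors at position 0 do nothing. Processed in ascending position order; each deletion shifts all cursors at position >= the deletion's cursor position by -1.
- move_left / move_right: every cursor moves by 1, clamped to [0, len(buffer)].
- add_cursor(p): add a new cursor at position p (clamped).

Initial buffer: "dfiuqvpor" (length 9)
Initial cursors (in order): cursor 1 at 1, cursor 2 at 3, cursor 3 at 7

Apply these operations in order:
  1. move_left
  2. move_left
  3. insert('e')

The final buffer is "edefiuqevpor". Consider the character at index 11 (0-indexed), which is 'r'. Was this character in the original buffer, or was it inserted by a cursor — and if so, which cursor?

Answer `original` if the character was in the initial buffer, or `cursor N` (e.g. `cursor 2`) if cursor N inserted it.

Answer: original

Derivation:
After op 1 (move_left): buffer="dfiuqvpor" (len 9), cursors c1@0 c2@2 c3@6, authorship .........
After op 2 (move_left): buffer="dfiuqvpor" (len 9), cursors c1@0 c2@1 c3@5, authorship .........
After op 3 (insert('e')): buffer="edefiuqevpor" (len 12), cursors c1@1 c2@3 c3@8, authorship 1.2....3....
Authorship (.=original, N=cursor N): 1 . 2 . . . . 3 . . . .
Index 11: author = original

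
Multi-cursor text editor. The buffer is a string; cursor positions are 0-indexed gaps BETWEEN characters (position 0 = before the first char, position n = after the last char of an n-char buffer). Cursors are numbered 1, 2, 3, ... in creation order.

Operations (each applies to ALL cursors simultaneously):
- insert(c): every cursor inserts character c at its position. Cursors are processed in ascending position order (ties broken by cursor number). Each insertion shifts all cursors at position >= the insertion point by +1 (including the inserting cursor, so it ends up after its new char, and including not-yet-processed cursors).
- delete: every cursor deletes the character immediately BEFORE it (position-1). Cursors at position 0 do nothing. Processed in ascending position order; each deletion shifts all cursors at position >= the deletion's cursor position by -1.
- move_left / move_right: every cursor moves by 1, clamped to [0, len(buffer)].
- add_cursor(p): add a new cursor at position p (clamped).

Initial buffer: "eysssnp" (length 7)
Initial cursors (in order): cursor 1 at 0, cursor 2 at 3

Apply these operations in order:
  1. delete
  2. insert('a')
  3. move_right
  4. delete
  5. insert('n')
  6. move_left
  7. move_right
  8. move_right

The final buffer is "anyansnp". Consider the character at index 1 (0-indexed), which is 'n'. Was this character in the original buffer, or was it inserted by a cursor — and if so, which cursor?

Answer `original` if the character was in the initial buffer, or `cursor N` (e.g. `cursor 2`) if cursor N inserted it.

Answer: cursor 1

Derivation:
After op 1 (delete): buffer="eyssnp" (len 6), cursors c1@0 c2@2, authorship ......
After op 2 (insert('a')): buffer="aeyassnp" (len 8), cursors c1@1 c2@4, authorship 1..2....
After op 3 (move_right): buffer="aeyassnp" (len 8), cursors c1@2 c2@5, authorship 1..2....
After op 4 (delete): buffer="ayasnp" (len 6), cursors c1@1 c2@3, authorship 1.2...
After op 5 (insert('n')): buffer="anyansnp" (len 8), cursors c1@2 c2@5, authorship 11.22...
After op 6 (move_left): buffer="anyansnp" (len 8), cursors c1@1 c2@4, authorship 11.22...
After op 7 (move_right): buffer="anyansnp" (len 8), cursors c1@2 c2@5, authorship 11.22...
After op 8 (move_right): buffer="anyansnp" (len 8), cursors c1@3 c2@6, authorship 11.22...
Authorship (.=original, N=cursor N): 1 1 . 2 2 . . .
Index 1: author = 1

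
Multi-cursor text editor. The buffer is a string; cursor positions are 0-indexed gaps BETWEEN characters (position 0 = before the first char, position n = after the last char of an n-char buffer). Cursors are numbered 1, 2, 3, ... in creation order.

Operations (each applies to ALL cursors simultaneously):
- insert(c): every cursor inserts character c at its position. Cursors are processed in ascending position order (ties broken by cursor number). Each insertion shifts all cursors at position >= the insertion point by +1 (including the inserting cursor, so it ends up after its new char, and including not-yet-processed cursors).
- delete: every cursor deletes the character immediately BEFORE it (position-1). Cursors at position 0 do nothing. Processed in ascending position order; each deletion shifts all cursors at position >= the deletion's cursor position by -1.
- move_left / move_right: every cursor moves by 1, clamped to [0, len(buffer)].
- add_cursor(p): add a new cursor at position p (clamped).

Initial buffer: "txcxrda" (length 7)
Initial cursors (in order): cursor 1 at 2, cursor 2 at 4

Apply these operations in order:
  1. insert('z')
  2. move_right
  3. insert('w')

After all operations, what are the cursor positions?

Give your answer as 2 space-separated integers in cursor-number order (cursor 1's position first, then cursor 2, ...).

After op 1 (insert('z')): buffer="txzcxzrda" (len 9), cursors c1@3 c2@6, authorship ..1..2...
After op 2 (move_right): buffer="txzcxzrda" (len 9), cursors c1@4 c2@7, authorship ..1..2...
After op 3 (insert('w')): buffer="txzcwxzrwda" (len 11), cursors c1@5 c2@9, authorship ..1.1.2.2..

Answer: 5 9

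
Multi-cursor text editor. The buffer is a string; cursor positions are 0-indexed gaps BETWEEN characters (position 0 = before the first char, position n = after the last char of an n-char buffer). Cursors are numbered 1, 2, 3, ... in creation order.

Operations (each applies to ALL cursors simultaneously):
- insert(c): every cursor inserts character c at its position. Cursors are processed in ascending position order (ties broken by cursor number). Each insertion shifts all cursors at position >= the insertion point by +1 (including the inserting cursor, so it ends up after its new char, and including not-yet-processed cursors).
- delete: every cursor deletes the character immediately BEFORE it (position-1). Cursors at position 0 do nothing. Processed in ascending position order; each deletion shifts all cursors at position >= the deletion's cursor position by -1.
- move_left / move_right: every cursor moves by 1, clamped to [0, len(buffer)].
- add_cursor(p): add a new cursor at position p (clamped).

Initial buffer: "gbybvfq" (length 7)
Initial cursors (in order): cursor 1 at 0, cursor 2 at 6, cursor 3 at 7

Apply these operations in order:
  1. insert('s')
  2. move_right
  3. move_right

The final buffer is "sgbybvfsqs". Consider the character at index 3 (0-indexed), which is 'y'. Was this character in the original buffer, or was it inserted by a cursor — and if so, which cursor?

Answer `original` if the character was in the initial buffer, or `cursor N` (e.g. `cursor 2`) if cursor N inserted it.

Answer: original

Derivation:
After op 1 (insert('s')): buffer="sgbybvfsqs" (len 10), cursors c1@1 c2@8 c3@10, authorship 1......2.3
After op 2 (move_right): buffer="sgbybvfsqs" (len 10), cursors c1@2 c2@9 c3@10, authorship 1......2.3
After op 3 (move_right): buffer="sgbybvfsqs" (len 10), cursors c1@3 c2@10 c3@10, authorship 1......2.3
Authorship (.=original, N=cursor N): 1 . . . . . . 2 . 3
Index 3: author = original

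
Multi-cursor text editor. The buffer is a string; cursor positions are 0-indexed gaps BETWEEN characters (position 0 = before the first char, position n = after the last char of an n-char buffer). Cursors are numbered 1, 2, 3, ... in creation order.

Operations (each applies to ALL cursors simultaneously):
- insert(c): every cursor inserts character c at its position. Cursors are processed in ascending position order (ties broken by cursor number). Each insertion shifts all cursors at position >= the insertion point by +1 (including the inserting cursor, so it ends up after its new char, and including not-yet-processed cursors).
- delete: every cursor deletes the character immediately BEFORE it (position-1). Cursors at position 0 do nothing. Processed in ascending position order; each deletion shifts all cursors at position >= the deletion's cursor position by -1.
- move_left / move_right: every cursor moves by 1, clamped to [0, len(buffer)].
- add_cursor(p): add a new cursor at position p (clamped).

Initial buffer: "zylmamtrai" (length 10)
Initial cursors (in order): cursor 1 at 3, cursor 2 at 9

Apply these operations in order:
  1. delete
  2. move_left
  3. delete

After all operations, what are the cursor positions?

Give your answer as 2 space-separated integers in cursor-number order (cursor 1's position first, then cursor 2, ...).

After op 1 (delete): buffer="zymamtri" (len 8), cursors c1@2 c2@7, authorship ........
After op 2 (move_left): buffer="zymamtri" (len 8), cursors c1@1 c2@6, authorship ........
After op 3 (delete): buffer="ymamri" (len 6), cursors c1@0 c2@4, authorship ......

Answer: 0 4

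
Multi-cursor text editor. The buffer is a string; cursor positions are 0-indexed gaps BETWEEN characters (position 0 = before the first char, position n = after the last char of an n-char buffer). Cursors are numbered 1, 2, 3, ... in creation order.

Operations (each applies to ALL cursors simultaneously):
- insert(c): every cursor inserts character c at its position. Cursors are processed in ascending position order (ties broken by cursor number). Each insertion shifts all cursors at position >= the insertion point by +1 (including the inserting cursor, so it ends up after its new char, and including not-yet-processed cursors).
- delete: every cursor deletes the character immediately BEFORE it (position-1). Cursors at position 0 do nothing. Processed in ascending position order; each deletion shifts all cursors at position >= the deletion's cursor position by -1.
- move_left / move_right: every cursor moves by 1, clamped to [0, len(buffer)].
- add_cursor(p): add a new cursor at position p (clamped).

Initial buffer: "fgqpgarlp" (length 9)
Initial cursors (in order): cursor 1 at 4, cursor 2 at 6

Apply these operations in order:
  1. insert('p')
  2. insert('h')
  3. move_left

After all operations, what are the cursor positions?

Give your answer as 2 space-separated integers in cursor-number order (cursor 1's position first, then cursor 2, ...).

Answer: 5 9

Derivation:
After op 1 (insert('p')): buffer="fgqppgaprlp" (len 11), cursors c1@5 c2@8, authorship ....1..2...
After op 2 (insert('h')): buffer="fgqpphgaphrlp" (len 13), cursors c1@6 c2@10, authorship ....11..22...
After op 3 (move_left): buffer="fgqpphgaphrlp" (len 13), cursors c1@5 c2@9, authorship ....11..22...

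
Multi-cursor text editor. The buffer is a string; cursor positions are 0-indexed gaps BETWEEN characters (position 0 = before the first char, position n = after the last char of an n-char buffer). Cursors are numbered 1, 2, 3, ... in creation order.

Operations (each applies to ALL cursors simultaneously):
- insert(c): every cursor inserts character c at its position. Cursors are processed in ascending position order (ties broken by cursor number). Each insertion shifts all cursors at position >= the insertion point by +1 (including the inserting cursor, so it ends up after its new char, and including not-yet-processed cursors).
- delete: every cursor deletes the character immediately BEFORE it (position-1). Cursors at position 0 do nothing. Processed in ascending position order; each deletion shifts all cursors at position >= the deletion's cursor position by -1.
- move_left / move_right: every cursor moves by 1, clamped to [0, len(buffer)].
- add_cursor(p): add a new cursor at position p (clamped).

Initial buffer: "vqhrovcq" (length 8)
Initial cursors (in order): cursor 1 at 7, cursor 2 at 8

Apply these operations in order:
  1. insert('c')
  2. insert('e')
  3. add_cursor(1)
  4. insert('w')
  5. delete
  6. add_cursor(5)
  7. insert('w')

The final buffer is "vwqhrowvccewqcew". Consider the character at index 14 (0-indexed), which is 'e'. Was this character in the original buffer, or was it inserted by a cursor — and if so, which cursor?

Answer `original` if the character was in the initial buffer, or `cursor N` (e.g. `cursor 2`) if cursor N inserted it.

After op 1 (insert('c')): buffer="vqhrovccqc" (len 10), cursors c1@8 c2@10, authorship .......1.2
After op 2 (insert('e')): buffer="vqhrovcceqce" (len 12), cursors c1@9 c2@12, authorship .......11.22
After op 3 (add_cursor(1)): buffer="vqhrovcceqce" (len 12), cursors c3@1 c1@9 c2@12, authorship .......11.22
After op 4 (insert('w')): buffer="vwqhrovccewqcew" (len 15), cursors c3@2 c1@11 c2@15, authorship .3......111.222
After op 5 (delete): buffer="vqhrovcceqce" (len 12), cursors c3@1 c1@9 c2@12, authorship .......11.22
After op 6 (add_cursor(5)): buffer="vqhrovcceqce" (len 12), cursors c3@1 c4@5 c1@9 c2@12, authorship .......11.22
After op 7 (insert('w')): buffer="vwqhrowvccewqcew" (len 16), cursors c3@2 c4@7 c1@12 c2@16, authorship .3....4..111.222
Authorship (.=original, N=cursor N): . 3 . . . . 4 . . 1 1 1 . 2 2 2
Index 14: author = 2

Answer: cursor 2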